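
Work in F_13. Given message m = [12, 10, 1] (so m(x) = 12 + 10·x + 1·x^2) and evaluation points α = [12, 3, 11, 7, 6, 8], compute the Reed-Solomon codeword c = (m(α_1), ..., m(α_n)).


c = [3, 12, 9, 1, 4, 0]

Message polynomial: m(x) = 12 + 10·x + 1·x^2 (mod 13).
For each evaluation point α_i, compute m(α_i) mod 13:
  α_1 = 12: Horner steps 1 → 9 → 3, so m(12) = 3.
  α_2 = 3: Horner steps 1 → 0 → 12, so m(3) = 12.
  α_3 = 11: Horner steps 1 → 8 → 9, so m(11) = 9.
  α_4 = 7: Horner steps 1 → 4 → 1, so m(7) = 1.
  α_5 = 6: Horner steps 1 → 3 → 4, so m(6) = 4.
  α_6 = 8: Horner steps 1 → 5 → 0, so m(8) = 0.
Codeword c = [3, 12, 9, 1, 4, 0] ∈ F_13^6.


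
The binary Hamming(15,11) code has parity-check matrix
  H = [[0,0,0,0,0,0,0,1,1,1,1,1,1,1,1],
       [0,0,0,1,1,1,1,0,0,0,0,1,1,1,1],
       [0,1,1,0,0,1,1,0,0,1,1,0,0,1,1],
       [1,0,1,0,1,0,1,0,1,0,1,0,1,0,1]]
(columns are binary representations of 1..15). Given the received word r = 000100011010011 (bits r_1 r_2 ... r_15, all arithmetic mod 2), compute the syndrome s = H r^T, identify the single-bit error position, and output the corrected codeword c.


s = (1, 1, 1, 1)^T, error position = 15, corrected codeword c = 000100011010010

Compute s = H r^T mod 2 one row at a time:
  s_1 = 1 + 1 + 0 + 1 + 0 + 0 + 1 + 1 = 5 ≡ 1 (mod 2).
  s_2 = 1 + 0 + 0 + 0 + 0 + 0 + 1 + 1 = 3 ≡ 1 (mod 2).
  s_3 = 0 + 0 + 0 + 0 + 0 + 1 + 1 + 1 = 3 ≡ 1 (mod 2).
  s_4 = 0 + 0 + 0 + 0 + 1 + 1 + 0 + 1 = 3 ≡ 1 (mod 2).
s = (1, 1, 1, 1)^T — this equals column 15 of H (binary 1111), so error is at position 15.
Correct: flip bit 15 of r = 000100011010011 to get c = 000100011010010.


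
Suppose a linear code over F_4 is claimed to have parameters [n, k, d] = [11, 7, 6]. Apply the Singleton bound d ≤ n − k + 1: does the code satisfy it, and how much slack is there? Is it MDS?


Singleton RHS = n − k + 1 = 5, slack = -1, bound violated (no such code; not MDS).

Singleton bound: d ≤ n − k + 1.
Here n = 11, k = 7, so n − k + 1 = 5.
Given d = 6, check d ≤ 5: NO.
Slack = (n − k + 1) − d = -1.
The slack is negative: d = 6 exceeds n − k + 1 = 5 by 1, so the Singleton bound is violated and no linear [11, 7, 6]_4 code can exist. In particular it is not MDS (MDS requires d = n − k + 1 exactly).
Description: the claimed parameters are [11, 7, 6]_4; such a code would be impossible (violates the Singleton bound).


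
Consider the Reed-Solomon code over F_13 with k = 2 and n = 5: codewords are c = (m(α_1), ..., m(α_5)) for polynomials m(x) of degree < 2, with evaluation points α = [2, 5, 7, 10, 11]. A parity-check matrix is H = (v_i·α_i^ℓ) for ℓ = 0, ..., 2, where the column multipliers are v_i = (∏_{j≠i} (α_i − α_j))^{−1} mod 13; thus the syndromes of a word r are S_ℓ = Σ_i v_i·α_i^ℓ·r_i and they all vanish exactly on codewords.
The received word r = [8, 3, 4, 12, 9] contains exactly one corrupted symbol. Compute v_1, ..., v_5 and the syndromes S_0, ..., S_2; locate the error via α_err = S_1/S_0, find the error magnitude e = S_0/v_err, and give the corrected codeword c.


S = (2, 9, 8), error at position 5, error magnitude e = 3, c = [8, 3, 4, 12, 6].

Step 1: column multipliers v_i = (∏_{j≠i}(α_i − α_j))^{−1} mod 13.
  i = 1 (α = 2): (2−5)(2−7)(2−10)(2−11) = (−3)·(−5)·(−8)·(−9) = 1080 ≡ 1, so v_1 = 1^{−1} = 1 (mod 13).
  i = 2 (α = 5): (5−2)(5−7)(5−10)(5−11) = 3·(−2)·(−5)·(−6) = −180 ≡ 2, so v_2 = 2^{−1} = 7 (mod 13).
  i = 3 (α = 7): (7−2)(7−5)(7−10)(7−11) = 5·2·(−3)·(−4) = 120 ≡ 3, so v_3 = 3^{−1} = 9 (mod 13).
  i = 4 (α = 10): (10−2)(10−5)(10−7)(10−11) = 8·5·3·(−1) = −120 ≡ 10, so v_4 = 10^{−1} = 4 (mod 13).
  i = 5 (α = 11): (11−2)(11−5)(11−7)(11−10) = 9·6·4·1 = 216 ≡ 8, so v_5 = 8^{−1} = 5 (mod 13).
  v = [1, 7, 9, 4, 5].
Step 2: syndromes of r = [8, 3, 4, 12, 9] (all sums mod 13).
  S_0 = Σ v_i r_i = 1·8 + 7·3 + 9·4 + 4·12 + 5·9 = 158 ≡ 2.
  S_1 = Σ v_i α_i r_i = 1·2·8 + 7·5·3 + 9·7·4 + 4·10·12 + 5·11·9 = 1348 ≡ 9.
  α_i^2 mod 13 = [4, 12, 10, 9, 4].
  S_2 = Σ v_i α_i^2 r_i = 1·4·8 + 7·12·3 + 9·10·4 + 4·9·12 + 5·4·9 = 1256 ≡ 8.
  S = (2, 9, 8) ≠ 0, so r is not a codeword (an error is present).
Step 3: locate the error. For a single error e at position i, S_ℓ = v_i·e·α_i^ℓ, so α_err = S_1/S_0.
  S_0^{−1} = 2^{−1} = 7 (mod 13), so α_err = 9·7 = 63 ≡ 11 = α_5. Error position i = 5.
  Consistency check: S_2/S_1 = 8·3 = 24 ≡ 11 = α_err ✓ (single-error assumption holds).
Step 4: error magnitude e = S_0/v_5 = S_0·∏_{j≠5}(α_5 − α_j) = 2·8 = 16 ≡ 3 (mod 13).
Step 5: correct position 5: c_5 = r_5 − e = 9 − 3 ≡ 6 (mod 13). Hence c = [8, 3, 4, 12, 6].
  Check: interpolating c through the α_i gives m(x) = 7 + 7·x (degree < 2) with m(α_i) = c_i for every i, so c is indeed a codeword.


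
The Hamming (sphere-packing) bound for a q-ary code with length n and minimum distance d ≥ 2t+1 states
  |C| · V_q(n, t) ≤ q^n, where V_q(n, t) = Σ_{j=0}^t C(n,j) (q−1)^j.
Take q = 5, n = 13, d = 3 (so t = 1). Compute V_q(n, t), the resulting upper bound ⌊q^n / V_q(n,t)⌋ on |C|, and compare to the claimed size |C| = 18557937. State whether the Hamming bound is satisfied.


V_q(n, t) = 53, q^n = 1220703125, Hamming bound = 23032134, |C| = 18557937 ≤ bound (satisfied).

Step 1: Compute V_q(n, t) = Σ_{j=0}^1 C(n, j) (q−1)^j.
  j = 0: C(13,0)·(4)^0 = 1·1 = 1.
  j = 1: C(13,1)·(4)^1 = 13·4 = 52.
  V_q(n, t) = 1 + 52 = 53.
Step 2: q^n = 5^13 = 1220703125.
Step 3: Hamming bound ⌊q^n / V_q(n,t)⌋ = ⌊1220703125/53⌋ = 23032134.
Step 4: Compare |C| = 18557937 to 23032134: satisfied.
The claimed |C| lies below the Hamming bound.


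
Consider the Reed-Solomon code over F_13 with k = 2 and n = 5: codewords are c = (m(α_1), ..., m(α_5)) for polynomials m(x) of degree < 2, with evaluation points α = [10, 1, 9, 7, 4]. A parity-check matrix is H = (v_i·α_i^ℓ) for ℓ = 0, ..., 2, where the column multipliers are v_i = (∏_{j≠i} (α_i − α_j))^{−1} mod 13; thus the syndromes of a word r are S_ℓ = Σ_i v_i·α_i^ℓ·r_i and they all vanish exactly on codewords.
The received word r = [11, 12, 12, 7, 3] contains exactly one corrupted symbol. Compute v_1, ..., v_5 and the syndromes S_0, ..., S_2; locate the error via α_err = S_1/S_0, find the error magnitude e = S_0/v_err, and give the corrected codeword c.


S = (1, 9, 3), error at position 3, error magnitude e = 11, c = [11, 12, 1, 7, 3].

Step 1: column multipliers v_i = (∏_{j≠i}(α_i − α_j))^{−1} mod 13.
  i = 1 (α = 10): (10−1)(10−9)(10−7)(10−4) = 9·1·3·6 = 162 ≡ 6, so v_1 = 6^{−1} = 11 (mod 13).
  i = 2 (α = 1): (1−10)(1−9)(1−7)(1−4) = (−9)·(−8)·(−6)·(−3) = 1296 ≡ 9, so v_2 = 9^{−1} = 3 (mod 13).
  i = 3 (α = 9): (9−10)(9−1)(9−7)(9−4) = (−1)·8·2·5 = −80 ≡ 11, so v_3 = 11^{−1} = 6 (mod 13).
  i = 4 (α = 7): (7−10)(7−1)(7−9)(7−4) = (−3)·6·(−2)·3 = 108 ≡ 4, so v_4 = 4^{−1} = 10 (mod 13).
  i = 5 (α = 4): (4−10)(4−1)(4−9)(4−7) = (−6)·3·(−5)·(−3) = −270 ≡ 3, so v_5 = 3^{−1} = 9 (mod 13).
  v = [11, 3, 6, 10, 9].
Step 2: syndromes of r = [11, 12, 12, 7, 3] (all sums mod 13).
  S_0 = Σ v_i r_i = 11·11 + 3·12 + 6·12 + 10·7 + 9·3 = 326 ≡ 1.
  S_1 = Σ v_i α_i r_i = 11·10·11 + 3·1·12 + 6·9·12 + 10·7·7 + 9·4·3 = 2492 ≡ 9.
  α_i^2 mod 13 = [9, 1, 3, 10, 3].
  S_2 = Σ v_i α_i^2 r_i = 11·9·11 + 3·1·12 + 6·3·12 + 10·10·7 + 9·3·3 = 2122 ≡ 3.
  S = (1, 9, 3) ≠ 0, so r is not a codeword (an error is present).
Step 3: locate the error. For a single error e at position i, S_ℓ = v_i·e·α_i^ℓ, so α_err = S_1/S_0.
  S_0^{−1} = 1^{−1} = 1 (mod 13), so α_err = 9·1 = 9 ≡ 9 = α_3. Error position i = 3.
  Consistency check: S_2/S_1 = 3·3 = 9 ≡ 9 = α_err ✓ (single-error assumption holds).
Step 4: error magnitude e = S_0/v_3 = S_0·∏_{j≠3}(α_3 − α_j) = 1·11 = 11 ≡ 11 (mod 13).
Step 5: correct position 3: c_3 = r_3 − e = 12 − 11 ≡ 1 (mod 13). Hence c = [11, 12, 1, 7, 3].
  Check: interpolating c through the α_i gives m(x) = 2 + 10·x (degree < 2) with m(α_i) = c_i for every i, so c is indeed a codeword.


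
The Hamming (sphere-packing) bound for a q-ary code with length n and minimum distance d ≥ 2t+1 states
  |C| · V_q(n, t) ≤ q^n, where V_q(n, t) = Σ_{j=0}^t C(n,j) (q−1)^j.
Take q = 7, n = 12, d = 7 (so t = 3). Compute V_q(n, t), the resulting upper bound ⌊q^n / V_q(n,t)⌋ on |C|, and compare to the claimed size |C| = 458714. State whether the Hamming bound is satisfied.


V_q(n, t) = 49969, q^n = 13841287201, Hamming bound = 276997, |C| = 458714 > bound (violated).

Step 1: Compute V_q(n, t) = Σ_{j=0}^3 C(n, j) (q−1)^j.
  j = 0: C(12,0)·(6)^0 = 1·1 = 1.
  j = 1: C(12,1)·(6)^1 = 12·6 = 72.
  j = 2: C(12,2)·(6)^2 = 66·36 = 2376.
  j = 3: C(12,3)·(6)^3 = 220·216 = 47520.
  V_q(n, t) = 1 + 72 + 2376 + 47520 = 49969.
Step 2: q^n = 7^12 = 13841287201.
Step 3: Hamming bound ⌊q^n / V_q(n,t)⌋ = ⌊13841287201/49969⌋ = 276997.
Step 4: Compare |C| = 458714 to 276997: violated.
The claimed |C| lies above the Hamming bound, so no 7-ary code of length 12 with d ≥ 7 can have 458714 codewords.


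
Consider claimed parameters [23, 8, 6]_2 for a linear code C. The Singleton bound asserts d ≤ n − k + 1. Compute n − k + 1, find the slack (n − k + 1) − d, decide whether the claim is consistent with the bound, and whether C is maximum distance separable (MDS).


Singleton RHS = n − k + 1 = 16, slack = 10, bound satisfied, not MDS.

Singleton bound: d ≤ n − k + 1.
Here n = 23, k = 8, so n − k + 1 = 16.
Given d = 6, check d ≤ 16: YES.
Slack = (n − k + 1) − d = 10.
The code is NOT MDS (slack = 10 > 0).
Description: the claimed parameters are [23, 8, 6]_2; such a code would be non-MDS.


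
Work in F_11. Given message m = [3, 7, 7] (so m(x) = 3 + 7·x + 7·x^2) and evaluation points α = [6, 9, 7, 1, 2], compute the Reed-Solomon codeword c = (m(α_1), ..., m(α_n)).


c = [0, 6, 10, 6, 1]

Message polynomial: m(x) = 3 + 7·x + 7·x^2 (mod 11).
For each evaluation point α_i, compute m(α_i) mod 11:
  α_1 = 6: Horner steps 7 → 5 → 0, so m(6) = 0.
  α_2 = 9: Horner steps 7 → 4 → 6, so m(9) = 6.
  α_3 = 7: Horner steps 7 → 1 → 10, so m(7) = 10.
  α_4 = 1: Horner steps 7 → 3 → 6, so m(1) = 6.
  α_5 = 2: Horner steps 7 → 10 → 1, so m(2) = 1.
Codeword c = [0, 6, 10, 6, 1] ∈ F_11^5.


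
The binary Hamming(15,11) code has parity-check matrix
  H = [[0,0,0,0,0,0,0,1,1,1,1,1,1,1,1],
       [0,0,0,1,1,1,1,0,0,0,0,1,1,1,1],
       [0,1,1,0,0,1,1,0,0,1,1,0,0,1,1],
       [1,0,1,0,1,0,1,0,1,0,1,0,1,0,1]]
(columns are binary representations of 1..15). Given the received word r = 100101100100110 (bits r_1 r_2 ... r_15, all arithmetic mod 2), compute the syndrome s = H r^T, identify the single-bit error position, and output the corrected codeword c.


s = (1, 1, 0, 1)^T, error position = 13, corrected codeword c = 100101100100010

Compute s = H r^T mod 2 one row at a time:
  s_1 = 0 + 0 + 1 + 0 + 0 + 1 + 1 + 0 = 3 ≡ 1 (mod 2).
  s_2 = 1 + 0 + 1 + 1 + 0 + 1 + 1 + 0 = 5 ≡ 1 (mod 2).
  s_3 = 0 + 0 + 1 + 1 + 1 + 0 + 1 + 0 = 4 ≡ 0 (mod 2).
  s_4 = 1 + 0 + 0 + 1 + 0 + 0 + 1 + 0 = 3 ≡ 1 (mod 2).
s = (1, 1, 0, 1)^T — this equals column 13 of H (binary 1101), so error is at position 13.
Correct: flip bit 13 of r = 100101100100110 to get c = 100101100100010.


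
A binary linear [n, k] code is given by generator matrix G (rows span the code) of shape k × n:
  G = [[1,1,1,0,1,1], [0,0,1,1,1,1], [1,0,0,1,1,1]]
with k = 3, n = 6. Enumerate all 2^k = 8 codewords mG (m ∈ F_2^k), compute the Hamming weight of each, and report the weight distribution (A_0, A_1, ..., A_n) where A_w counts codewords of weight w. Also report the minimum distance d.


Weight distribution: A_0 = 1, A_2 = 1, A_3 = 3, A_4 = 2, A_5 = 1. Minimum distance d = 2.

Enumerate all 2^3 = 8 messages m ∈ F_2^3.
For each, compute codeword c = mG in F_2^6, then tally its weight.
  m = 000 → c = 000000, weight = 0.
  m = 100 → c = 111011, weight = 5.
  m = 010 → c = 001111, weight = 4.
  m = 110 → c = 110100, weight = 3.
  m = 001 → c = 100111, weight = 4.
  m = 101 → c = 011100, weight = 3.
  m = 011 → c = 101000, weight = 2.
  m = 111 → c = 010011, weight = 3.
Tally weights:
  weight 0: 1 codewords.
  weight 2: 1 codewords.
  weight 3: 3 codewords.
  weight 4: 2 codewords.
  weight 5: 1 codewords.
Minimum distance d = smallest w > 0 with A_w > 0 = 2.
Sanity: Σ A_w = 8 = 2^3 = 8 ✓.


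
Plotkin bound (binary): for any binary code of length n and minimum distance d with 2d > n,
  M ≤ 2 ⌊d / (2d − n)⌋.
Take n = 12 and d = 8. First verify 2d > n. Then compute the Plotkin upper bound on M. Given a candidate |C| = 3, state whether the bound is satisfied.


Plotkin bound M ≤ 4; given |C| = 3 ≤ bound (satisfied).

Check applicability: 2d = 16, n = 12.
2d − n = 4 > 0, so Plotkin applies.
Compute d/(2d−n) = 8/4 ≈ 2.0000.
⌊d/(2d−n)⌋ = 2.
Plotkin bound: M ≤ 2·2 = 4.
Given |C| = 3, check: satisfied.
This |C| is below the Plotkin bound.


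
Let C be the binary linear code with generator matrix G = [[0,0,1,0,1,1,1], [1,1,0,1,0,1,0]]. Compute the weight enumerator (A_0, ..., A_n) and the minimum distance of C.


Weight distribution: A_0 = 1, A_4 = 2, A_6 = 1. Minimum distance d = 4.

Enumerate all 2^2 = 4 messages m ∈ F_2^2.
For each, compute codeword c = mG in F_2^7, then tally its weight.
  m = 00 → c = 0000000, weight = 0.
  m = 10 → c = 0010111, weight = 4.
  m = 01 → c = 1101010, weight = 4.
  m = 11 → c = 1111101, weight = 6.
Tally weights:
  weight 0: 1 codewords.
  weight 4: 2 codewords.
  weight 6: 1 codewords.
Minimum distance d = smallest w > 0 with A_w > 0 = 4.
Sanity: Σ A_w = 4 = 2^2 = 4 ✓.


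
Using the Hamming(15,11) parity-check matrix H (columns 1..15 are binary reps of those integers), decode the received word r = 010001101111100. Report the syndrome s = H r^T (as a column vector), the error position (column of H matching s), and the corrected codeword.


s = (1, 0, 1, 0)^T, error position = 10, corrected codeword c = 010001101011100

Compute s = H r^T mod 2 one row at a time:
  s_1 = 0 + 1 + 1 + 1 + 1 + 1 + 0 + 0 = 5 ≡ 1 (mod 2).
  s_2 = 0 + 0 + 1 + 1 + 1 + 1 + 0 + 0 = 4 ≡ 0 (mod 2).
  s_3 = 1 + 0 + 1 + 1 + 1 + 1 + 0 + 0 = 5 ≡ 1 (mod 2).
  s_4 = 0 + 0 + 0 + 1 + 1 + 1 + 1 + 0 = 4 ≡ 0 (mod 2).
s = (1, 0, 1, 0)^T — this equals column 10 of H (binary 1010), so error is at position 10.
Correct: flip bit 10 of r = 010001101111100 to get c = 010001101011100.


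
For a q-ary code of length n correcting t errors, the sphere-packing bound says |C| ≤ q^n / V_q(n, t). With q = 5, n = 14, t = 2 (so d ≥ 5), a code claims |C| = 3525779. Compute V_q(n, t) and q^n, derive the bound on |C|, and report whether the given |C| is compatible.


V_q(n, t) = 1513, q^n = 6103515625, Hamming bound = 4034048, |C| = 3525779 ≤ bound (satisfied).

Step 1: Compute V_q(n, t) = Σ_{j=0}^2 C(n, j) (q−1)^j.
  j = 0: C(14,0)·(4)^0 = 1·1 = 1.
  j = 1: C(14,1)·(4)^1 = 14·4 = 56.
  j = 2: C(14,2)·(4)^2 = 91·16 = 1456.
  V_q(n, t) = 1 + 56 + 1456 = 1513.
Step 2: q^n = 5^14 = 6103515625.
Step 3: Hamming bound ⌊q^n / V_q(n,t)⌋ = ⌊6103515625/1513⌋ = 4034048.
Step 4: Compare |C| = 3525779 to 4034048: satisfied.
The claimed |C| lies below the Hamming bound.


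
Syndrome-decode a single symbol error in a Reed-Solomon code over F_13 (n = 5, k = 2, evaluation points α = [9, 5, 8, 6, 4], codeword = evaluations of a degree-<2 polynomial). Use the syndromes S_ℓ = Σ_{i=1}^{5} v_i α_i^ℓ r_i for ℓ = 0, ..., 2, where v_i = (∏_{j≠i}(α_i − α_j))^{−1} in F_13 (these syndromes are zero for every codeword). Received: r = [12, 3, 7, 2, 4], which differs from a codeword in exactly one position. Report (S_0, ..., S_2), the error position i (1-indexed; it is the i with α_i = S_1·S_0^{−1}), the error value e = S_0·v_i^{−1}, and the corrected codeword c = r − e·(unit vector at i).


S = (10, 2, 3), error at position 3, error magnitude e = 7, c = [12, 3, 0, 2, 4].

Step 1: column multipliers v_i = (∏_{j≠i}(α_i − α_j))^{−1} mod 13.
  i = 1 (α = 9): (9−5)(9−8)(9−6)(9−4) = 4·1·3·5 = 60 ≡ 8, so v_1 = 8^{−1} = 5 (mod 13).
  i = 2 (α = 5): (5−9)(5−8)(5−6)(5−4) = (−4)·(−3)·(−1)·1 = −12 ≡ 1, so v_2 = 1^{−1} = 1 (mod 13).
  i = 3 (α = 8): (8−9)(8−5)(8−6)(8−4) = (−1)·3·2·4 = −24 ≡ 2, so v_3 = 2^{−1} = 7 (mod 13).
  i = 4 (α = 6): (6−9)(6−5)(6−8)(6−4) = (−3)·1·(−2)·2 = 12 ≡ 12, so v_4 = 12^{−1} = 12 (mod 13).
  i = 5 (α = 4): (4−9)(4−5)(4−8)(4−6) = (−5)·(−1)·(−4)·(−2) = 40 ≡ 1, so v_5 = 1^{−1} = 1 (mod 13).
  v = [5, 1, 7, 12, 1].
Step 2: syndromes of r = [12, 3, 7, 2, 4] (all sums mod 13).
  S_0 = Σ v_i r_i = 5·12 + 1·3 + 7·7 + 12·2 + 1·4 = 140 ≡ 10.
  S_1 = Σ v_i α_i r_i = 5·9·12 + 1·5·3 + 7·8·7 + 12·6·2 + 1·4·4 = 1107 ≡ 2.
  α_i^2 mod 13 = [3, 12, 12, 10, 3].
  S_2 = Σ v_i α_i^2 r_i = 5·3·12 + 1·12·3 + 7·12·7 + 12·10·2 + 1·3·4 = 1056 ≡ 3.
  S = (10, 2, 3) ≠ 0, so r is not a codeword (an error is present).
Step 3: locate the error. For a single error e at position i, S_ℓ = v_i·e·α_i^ℓ, so α_err = S_1/S_0.
  S_0^{−1} = 10^{−1} = 4 (mod 13), so α_err = 2·4 = 8 ≡ 8 = α_3. Error position i = 3.
  Consistency check: S_2/S_1 = 3·7 = 21 ≡ 8 = α_err ✓ (single-error assumption holds).
Step 4: error magnitude e = S_0/v_3 = S_0·∏_{j≠3}(α_3 − α_j) = 10·2 = 20 ≡ 7 (mod 13).
Step 5: correct position 3: c_3 = r_3 − e = 7 − 7 ≡ 0 (mod 13). Hence c = [12, 3, 0, 2, 4].
  Check: interpolating c through the α_i gives m(x) = 8 + 12·x (degree < 2) with m(α_i) = c_i for every i, so c is indeed a codeword.


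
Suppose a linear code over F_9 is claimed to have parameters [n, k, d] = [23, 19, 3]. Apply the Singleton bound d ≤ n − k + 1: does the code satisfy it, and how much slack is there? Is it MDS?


Singleton RHS = n − k + 1 = 5, slack = 2, bound satisfied, not MDS.

Singleton bound: d ≤ n − k + 1.
Here n = 23, k = 19, so n − k + 1 = 5.
Given d = 3, check d ≤ 5: YES.
Slack = (n − k + 1) − d = 2.
The code is NOT MDS (slack = 2 > 0).
Description: the claimed parameters are [23, 19, 3]_9; such a code would be non-MDS.


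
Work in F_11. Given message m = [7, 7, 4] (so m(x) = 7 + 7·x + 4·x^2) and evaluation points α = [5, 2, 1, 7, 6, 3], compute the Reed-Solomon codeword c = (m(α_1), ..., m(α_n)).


c = [10, 4, 7, 10, 6, 9]

Message polynomial: m(x) = 7 + 7·x + 4·x^2 (mod 11).
For each evaluation point α_i, compute m(α_i) mod 11:
  α_1 = 5: Horner steps 4 → 5 → 10, so m(5) = 10.
  α_2 = 2: Horner steps 4 → 4 → 4, so m(2) = 4.
  α_3 = 1: Horner steps 4 → 0 → 7, so m(1) = 7.
  α_4 = 7: Horner steps 4 → 2 → 10, so m(7) = 10.
  α_5 = 6: Horner steps 4 → 9 → 6, so m(6) = 6.
  α_6 = 3: Horner steps 4 → 8 → 9, so m(3) = 9.
Codeword c = [10, 4, 7, 10, 6, 9] ∈ F_11^6.


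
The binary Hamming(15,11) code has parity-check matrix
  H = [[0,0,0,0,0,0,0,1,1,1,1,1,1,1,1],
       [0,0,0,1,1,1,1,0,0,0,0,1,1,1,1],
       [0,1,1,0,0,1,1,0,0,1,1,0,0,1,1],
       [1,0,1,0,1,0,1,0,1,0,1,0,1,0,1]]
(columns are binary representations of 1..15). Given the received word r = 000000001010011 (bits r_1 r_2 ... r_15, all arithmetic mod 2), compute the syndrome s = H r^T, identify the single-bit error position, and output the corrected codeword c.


s = (0, 0, 1, 1)^T, error position = 3, corrected codeword c = 001000001010011

Compute s = H r^T mod 2 one row at a time:
  s_1 = 0 + 1 + 0 + 1 + 0 + 0 + 1 + 1 = 4 ≡ 0 (mod 2).
  s_2 = 0 + 0 + 0 + 0 + 0 + 0 + 1 + 1 = 2 ≡ 0 (mod 2).
  s_3 = 0 + 0 + 0 + 0 + 0 + 1 + 1 + 1 = 3 ≡ 1 (mod 2).
  s_4 = 0 + 0 + 0 + 0 + 1 + 1 + 0 + 1 = 3 ≡ 1 (mod 2).
s = (0, 0, 1, 1)^T — this equals column 3 of H (binary 0011), so error is at position 3.
Correct: flip bit 3 of r = 000000001010011 to get c = 001000001010011.


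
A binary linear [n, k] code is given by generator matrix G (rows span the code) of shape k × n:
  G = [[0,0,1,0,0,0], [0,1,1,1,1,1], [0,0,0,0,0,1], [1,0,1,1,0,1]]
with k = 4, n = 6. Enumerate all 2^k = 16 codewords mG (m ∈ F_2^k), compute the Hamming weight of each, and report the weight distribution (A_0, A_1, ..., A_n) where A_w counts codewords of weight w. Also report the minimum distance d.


Weight distribution: A_0 = 1, A_1 = 2, A_2 = 2, A_3 = 4, A_4 = 5, A_5 = 2. Minimum distance d = 1.

Enumerate all 2^4 = 16 messages m ∈ F_2^4.
For each, compute codeword c = mG in F_2^6, then tally its weight.
  m = 0000 → c = 000000, weight = 0.
  m = 1000 → c = 001000, weight = 1.
  m = 0100 → c = 011111, weight = 5.
  m = 1100 → c = 010111, weight = 4.
  m = 0010 → c = 000001, weight = 1.
  m = 1010 → c = 001001, weight = 2.
  m = 0110 → c = 011110, weight = 4.
  m = 1110 → c = 010110, weight = 3.
  m = 0001 → c = 101101, weight = 4.
  m = 1001 → c = 100101, weight = 3.
  m = 0101 → c = 110010, weight = 3.
  m = 1101 → c = 111010, weight = 4.
  m = 0011 → c = 101100, weight = 3.
  m = 1011 → c = 100100, weight = 2.
  m = 0111 → c = 110011, weight = 4.
  m = 1111 → c = 111011, weight = 5.
Tally weights:
  weight 0: 1 codewords.
  weight 1: 2 codewords.
  weight 2: 2 codewords.
  weight 3: 4 codewords.
  weight 4: 5 codewords.
  weight 5: 2 codewords.
Minimum distance d = smallest w > 0 with A_w > 0 = 1.
Sanity: Σ A_w = 16 = 2^4 = 16 ✓.


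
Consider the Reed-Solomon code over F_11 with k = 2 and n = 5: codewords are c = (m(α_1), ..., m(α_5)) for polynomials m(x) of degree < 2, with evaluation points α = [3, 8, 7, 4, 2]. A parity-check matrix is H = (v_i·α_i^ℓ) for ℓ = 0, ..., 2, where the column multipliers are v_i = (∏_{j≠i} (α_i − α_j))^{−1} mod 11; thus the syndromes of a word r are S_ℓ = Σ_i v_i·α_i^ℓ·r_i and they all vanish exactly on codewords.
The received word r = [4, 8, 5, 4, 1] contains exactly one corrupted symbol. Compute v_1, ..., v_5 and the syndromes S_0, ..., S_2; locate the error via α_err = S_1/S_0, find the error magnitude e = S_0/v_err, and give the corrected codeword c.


S = (4, 5, 9), error at position 4, error magnitude e = 8, c = [4, 8, 5, 7, 1].

Step 1: column multipliers v_i = (∏_{j≠i}(α_i − α_j))^{−1} mod 11.
  i = 1 (α = 3): (3−8)(3−7)(3−4)(3−2) = (−5)·(−4)·(−1)·1 = −20 ≡ 2, so v_1 = 2^{−1} = 6 (mod 11).
  i = 2 (α = 8): (8−3)(8−7)(8−4)(8−2) = 5·1·4·6 = 120 ≡ 10, so v_2 = 10^{−1} = 10 (mod 11).
  i = 3 (α = 7): (7−3)(7−8)(7−4)(7−2) = 4·(−1)·3·5 = −60 ≡ 6, so v_3 = 6^{−1} = 2 (mod 11).
  i = 4 (α = 4): (4−3)(4−8)(4−7)(4−2) = 1·(−4)·(−3)·2 = 24 ≡ 2, so v_4 = 2^{−1} = 6 (mod 11).
  i = 5 (α = 2): (2−3)(2−8)(2−7)(2−4) = (−1)·(−6)·(−5)·(−2) = 60 ≡ 5, so v_5 = 5^{−1} = 9 (mod 11).
  v = [6, 10, 2, 6, 9].
Step 2: syndromes of r = [4, 8, 5, 4, 1] (all sums mod 11).
  S_0 = Σ v_i r_i = 6·4 + 10·8 + 2·5 + 6·4 + 9·1 = 147 ≡ 4.
  S_1 = Σ v_i α_i r_i = 6·3·4 + 10·8·8 + 2·7·5 + 6·4·4 + 9·2·1 = 896 ≡ 5.
  α_i^2 mod 11 = [9, 9, 5, 5, 4].
  S_2 = Σ v_i α_i^2 r_i = 6·9·4 + 10·9·8 + 2·5·5 + 6·5·4 + 9·4·1 = 1142 ≡ 9.
  S = (4, 5, 9) ≠ 0, so r is not a codeword (an error is present).
Step 3: locate the error. For a single error e at position i, S_ℓ = v_i·e·α_i^ℓ, so α_err = S_1/S_0.
  S_0^{−1} = 4^{−1} = 3 (mod 11), so α_err = 5·3 = 15 ≡ 4 = α_4. Error position i = 4.
  Consistency check: S_2/S_1 = 9·9 = 81 ≡ 4 = α_err ✓ (single-error assumption holds).
Step 4: error magnitude e = S_0/v_4 = S_0·∏_{j≠4}(α_4 − α_j) = 4·2 = 8 ≡ 8 (mod 11).
Step 5: correct position 4: c_4 = r_4 − e = 4 − 8 ≡ 7 (mod 11). Hence c = [4, 8, 5, 7, 1].
  Check: interpolating c through the α_i gives m(x) = 6 + 3·x (degree < 2) with m(α_i) = c_i for every i, so c is indeed a codeword.


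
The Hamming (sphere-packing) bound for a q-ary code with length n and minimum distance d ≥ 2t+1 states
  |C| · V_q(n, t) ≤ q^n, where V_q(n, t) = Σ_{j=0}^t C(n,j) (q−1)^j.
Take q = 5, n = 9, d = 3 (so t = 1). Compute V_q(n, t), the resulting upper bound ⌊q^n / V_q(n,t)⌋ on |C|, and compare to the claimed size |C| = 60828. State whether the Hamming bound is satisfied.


V_q(n, t) = 37, q^n = 1953125, Hamming bound = 52787, |C| = 60828 > bound (violated).

Step 1: Compute V_q(n, t) = Σ_{j=0}^1 C(n, j) (q−1)^j.
  j = 0: C(9,0)·(4)^0 = 1·1 = 1.
  j = 1: C(9,1)·(4)^1 = 9·4 = 36.
  V_q(n, t) = 1 + 36 = 37.
Step 2: q^n = 5^9 = 1953125.
Step 3: Hamming bound ⌊q^n / V_q(n,t)⌋ = ⌊1953125/37⌋ = 52787.
Step 4: Compare |C| = 60828 to 52787: violated.
The claimed |C| lies above the Hamming bound, so no 5-ary code of length 9 with d ≥ 3 can have 60828 codewords.


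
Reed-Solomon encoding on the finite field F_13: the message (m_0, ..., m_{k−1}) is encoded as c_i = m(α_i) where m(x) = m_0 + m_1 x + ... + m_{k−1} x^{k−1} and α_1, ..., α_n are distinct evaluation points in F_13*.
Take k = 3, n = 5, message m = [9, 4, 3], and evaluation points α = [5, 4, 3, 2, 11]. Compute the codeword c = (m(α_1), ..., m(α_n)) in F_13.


c = [0, 8, 9, 3, 0]

Message polynomial: m(x) = 9 + 4·x + 3·x^2 (mod 13).
For each evaluation point α_i, compute m(α_i) mod 13:
  α_1 = 5: Horner steps 3 → 6 → 0, so m(5) = 0.
  α_2 = 4: Horner steps 3 → 3 → 8, so m(4) = 8.
  α_3 = 3: Horner steps 3 → 0 → 9, so m(3) = 9.
  α_4 = 2: Horner steps 3 → 10 → 3, so m(2) = 3.
  α_5 = 11: Horner steps 3 → 11 → 0, so m(11) = 0.
Codeword c = [0, 8, 9, 3, 0] ∈ F_13^5.


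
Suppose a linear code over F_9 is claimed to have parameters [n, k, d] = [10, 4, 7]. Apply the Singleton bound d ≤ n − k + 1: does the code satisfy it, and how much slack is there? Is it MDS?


Singleton RHS = n − k + 1 = 7, slack = 0, bound satisfied, MDS.

Singleton bound: d ≤ n − k + 1.
Here n = 10, k = 4, so n − k + 1 = 7.
Given d = 7, check d ≤ 7: YES.
Slack = (n − k + 1) − d = 0.
The code is MDS (slack = 0).
Description: the claimed parameters are [10, 4, 7]_9; such a code would be MDS (meets Singleton bound).


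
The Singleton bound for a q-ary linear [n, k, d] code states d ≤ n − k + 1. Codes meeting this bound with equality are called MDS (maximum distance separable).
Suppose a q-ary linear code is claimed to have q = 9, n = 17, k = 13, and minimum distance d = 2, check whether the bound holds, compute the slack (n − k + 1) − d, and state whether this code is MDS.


Singleton RHS = n − k + 1 = 5, slack = 3, bound satisfied, not MDS.

Singleton bound: d ≤ n − k + 1.
Here n = 17, k = 13, so n − k + 1 = 5.
Given d = 2, check d ≤ 5: YES.
Slack = (n − k + 1) − d = 3.
The code is NOT MDS (slack = 3 > 0).
Description: the claimed parameters are [17, 13, 2]_9; such a code would be non-MDS.


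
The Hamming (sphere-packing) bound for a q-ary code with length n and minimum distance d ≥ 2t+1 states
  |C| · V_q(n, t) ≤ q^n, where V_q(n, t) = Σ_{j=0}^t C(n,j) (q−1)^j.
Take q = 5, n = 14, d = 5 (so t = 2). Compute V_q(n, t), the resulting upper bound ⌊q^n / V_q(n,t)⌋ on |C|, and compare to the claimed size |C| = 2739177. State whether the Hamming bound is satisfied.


V_q(n, t) = 1513, q^n = 6103515625, Hamming bound = 4034048, |C| = 2739177 ≤ bound (satisfied).

Step 1: Compute V_q(n, t) = Σ_{j=0}^2 C(n, j) (q−1)^j.
  j = 0: C(14,0)·(4)^0 = 1·1 = 1.
  j = 1: C(14,1)·(4)^1 = 14·4 = 56.
  j = 2: C(14,2)·(4)^2 = 91·16 = 1456.
  V_q(n, t) = 1 + 56 + 1456 = 1513.
Step 2: q^n = 5^14 = 6103515625.
Step 3: Hamming bound ⌊q^n / V_q(n,t)⌋ = ⌊6103515625/1513⌋ = 4034048.
Step 4: Compare |C| = 2739177 to 4034048: satisfied.
The claimed |C| lies below the Hamming bound.


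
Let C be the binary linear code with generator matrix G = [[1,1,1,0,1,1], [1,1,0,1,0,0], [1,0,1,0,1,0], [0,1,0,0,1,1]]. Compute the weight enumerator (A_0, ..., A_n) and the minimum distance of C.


Weight distribution: A_0 = 1, A_1 = 1, A_2 = 2, A_3 = 6, A_4 = 5, A_5 = 1. Minimum distance d = 1.

Enumerate all 2^4 = 16 messages m ∈ F_2^4.
For each, compute codeword c = mG in F_2^6, then tally its weight.
  m = 0000 → c = 000000, weight = 0.
  m = 1000 → c = 111011, weight = 5.
  m = 0100 → c = 110100, weight = 3.
  m = 1100 → c = 001111, weight = 4.
  m = 0010 → c = 101010, weight = 3.
  m = 1010 → c = 010001, weight = 2.
  m = 0110 → c = 011110, weight = 4.
  m = 1110 → c = 100101, weight = 3.
  m = 0001 → c = 010011, weight = 3.
  m = 1001 → c = 101000, weight = 2.
  m = 0101 → c = 100111, weight = 4.
  m = 1101 → c = 011100, weight = 3.
  m = 0011 → c = 111001, weight = 4.
  m = 1011 → c = 000010, weight = 1.
  m = 0111 → c = 001101, weight = 3.
  m = 1111 → c = 110110, weight = 4.
Tally weights:
  weight 0: 1 codewords.
  weight 1: 1 codewords.
  weight 2: 2 codewords.
  weight 3: 6 codewords.
  weight 4: 5 codewords.
  weight 5: 1 codewords.
Minimum distance d = smallest w > 0 with A_w > 0 = 1.
Sanity: Σ A_w = 16 = 2^4 = 16 ✓.


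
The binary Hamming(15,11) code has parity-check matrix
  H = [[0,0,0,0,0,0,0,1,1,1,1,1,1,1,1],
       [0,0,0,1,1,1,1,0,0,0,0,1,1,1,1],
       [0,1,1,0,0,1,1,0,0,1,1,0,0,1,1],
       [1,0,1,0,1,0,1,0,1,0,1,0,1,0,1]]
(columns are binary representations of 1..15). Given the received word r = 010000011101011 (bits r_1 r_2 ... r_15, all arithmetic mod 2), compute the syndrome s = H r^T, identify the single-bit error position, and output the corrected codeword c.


s = (0, 1, 0, 0)^T, error position = 4, corrected codeword c = 010100011101011

Compute s = H r^T mod 2 one row at a time:
  s_1 = 1 + 1 + 1 + 0 + 1 + 0 + 1 + 1 = 6 ≡ 0 (mod 2).
  s_2 = 0 + 0 + 0 + 0 + 1 + 0 + 1 + 1 = 3 ≡ 1 (mod 2).
  s_3 = 1 + 0 + 0 + 0 + 1 + 0 + 1 + 1 = 4 ≡ 0 (mod 2).
  s_4 = 0 + 0 + 0 + 0 + 1 + 0 + 0 + 1 = 2 ≡ 0 (mod 2).
s = (0, 1, 0, 0)^T — this equals column 4 of H (binary 0100), so error is at position 4.
Correct: flip bit 4 of r = 010000011101011 to get c = 010100011101011.


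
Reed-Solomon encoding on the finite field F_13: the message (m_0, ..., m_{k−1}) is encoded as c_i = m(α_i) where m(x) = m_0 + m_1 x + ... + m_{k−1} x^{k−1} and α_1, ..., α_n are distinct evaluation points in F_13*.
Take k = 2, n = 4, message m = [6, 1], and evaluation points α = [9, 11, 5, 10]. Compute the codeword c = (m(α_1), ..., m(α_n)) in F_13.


c = [2, 4, 11, 3]

Message polynomial: m(x) = 6 + 1·x (mod 13).
For each evaluation point α_i, compute m(α_i) mod 13:
  α_1 = 9: Horner steps 1 → 2, so m(9) = 2.
  α_2 = 11: Horner steps 1 → 4, so m(11) = 4.
  α_3 = 5: Horner steps 1 → 11, so m(5) = 11.
  α_4 = 10: Horner steps 1 → 3, so m(10) = 3.
Codeword c = [2, 4, 11, 3] ∈ F_13^4.


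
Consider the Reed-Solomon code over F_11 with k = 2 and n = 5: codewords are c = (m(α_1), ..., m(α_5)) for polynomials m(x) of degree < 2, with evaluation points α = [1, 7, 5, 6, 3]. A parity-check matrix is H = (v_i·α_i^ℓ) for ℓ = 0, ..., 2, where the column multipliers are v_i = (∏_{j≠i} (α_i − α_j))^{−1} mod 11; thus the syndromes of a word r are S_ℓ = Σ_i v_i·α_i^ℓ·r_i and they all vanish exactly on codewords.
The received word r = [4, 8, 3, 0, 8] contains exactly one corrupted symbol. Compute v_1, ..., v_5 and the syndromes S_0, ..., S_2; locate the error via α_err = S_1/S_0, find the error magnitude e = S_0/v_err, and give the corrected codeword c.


S = (3, 9, 5), error at position 5, error magnitude e = 10, c = [4, 8, 3, 0, 9].

Step 1: column multipliers v_i = (∏_{j≠i}(α_i − α_j))^{−1} mod 11.
  i = 1 (α = 1): (1−7)(1−5)(1−6)(1−3) = (−6)·(−4)·(−5)·(−2) = 240 ≡ 9, so v_1 = 9^{−1} = 5 (mod 11).
  i = 2 (α = 7): (7−1)(7−5)(7−6)(7−3) = 6·2·1·4 = 48 ≡ 4, so v_2 = 4^{−1} = 3 (mod 11).
  i = 3 (α = 5): (5−1)(5−7)(5−6)(5−3) = 4·(−2)·(−1)·2 = 16 ≡ 5, so v_3 = 5^{−1} = 9 (mod 11).
  i = 4 (α = 6): (6−1)(6−7)(6−5)(6−3) = 5·(−1)·1·3 = −15 ≡ 7, so v_4 = 7^{−1} = 8 (mod 11).
  i = 5 (α = 3): (3−1)(3−7)(3−5)(3−6) = 2·(−4)·(−2)·(−3) = −48 ≡ 7, so v_5 = 7^{−1} = 8 (mod 11).
  v = [5, 3, 9, 8, 8].
Step 2: syndromes of r = [4, 8, 3, 0, 8] (all sums mod 11).
  S_0 = Σ v_i r_i = 5·4 + 3·8 + 9·3 + 8·0 + 8·8 = 135 ≡ 3.
  S_1 = Σ v_i α_i r_i = 5·1·4 + 3·7·8 + 9·5·3 + 8·6·0 + 8·3·8 = 515 ≡ 9.
  α_i^2 mod 11 = [1, 5, 3, 3, 9].
  S_2 = Σ v_i α_i^2 r_i = 5·1·4 + 3·5·8 + 9·3·3 + 8·3·0 + 8·9·8 = 797 ≡ 5.
  S = (3, 9, 5) ≠ 0, so r is not a codeword (an error is present).
Step 3: locate the error. For a single error e at position i, S_ℓ = v_i·e·α_i^ℓ, so α_err = S_1/S_0.
  S_0^{−1} = 3^{−1} = 4 (mod 11), so α_err = 9·4 = 36 ≡ 3 = α_5. Error position i = 5.
  Consistency check: S_2/S_1 = 5·5 = 25 ≡ 3 = α_err ✓ (single-error assumption holds).
Step 4: error magnitude e = S_0/v_5 = S_0·∏_{j≠5}(α_5 − α_j) = 3·7 = 21 ≡ 10 (mod 11).
Step 5: correct position 5: c_5 = r_5 − e = 8 − 10 ≡ 9 (mod 11). Hence c = [4, 8, 3, 0, 9].
  Check: interpolating c through the α_i gives m(x) = 7 + 8·x (degree < 2) with m(α_i) = c_i for every i, so c is indeed a codeword.


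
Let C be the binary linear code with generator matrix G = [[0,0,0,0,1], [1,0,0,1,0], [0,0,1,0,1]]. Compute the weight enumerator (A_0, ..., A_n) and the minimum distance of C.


Weight distribution: A_0 = 1, A_1 = 2, A_2 = 2, A_3 = 2, A_4 = 1. Minimum distance d = 1.

Enumerate all 2^3 = 8 messages m ∈ F_2^3.
For each, compute codeword c = mG in F_2^5, then tally its weight.
  m = 000 → c = 00000, weight = 0.
  m = 100 → c = 00001, weight = 1.
  m = 010 → c = 10010, weight = 2.
  m = 110 → c = 10011, weight = 3.
  m = 001 → c = 00101, weight = 2.
  m = 101 → c = 00100, weight = 1.
  m = 011 → c = 10111, weight = 4.
  m = 111 → c = 10110, weight = 3.
Tally weights:
  weight 0: 1 codewords.
  weight 1: 2 codewords.
  weight 2: 2 codewords.
  weight 3: 2 codewords.
  weight 4: 1 codewords.
Minimum distance d = smallest w > 0 with A_w > 0 = 1.
Sanity: Σ A_w = 8 = 2^3 = 8 ✓.


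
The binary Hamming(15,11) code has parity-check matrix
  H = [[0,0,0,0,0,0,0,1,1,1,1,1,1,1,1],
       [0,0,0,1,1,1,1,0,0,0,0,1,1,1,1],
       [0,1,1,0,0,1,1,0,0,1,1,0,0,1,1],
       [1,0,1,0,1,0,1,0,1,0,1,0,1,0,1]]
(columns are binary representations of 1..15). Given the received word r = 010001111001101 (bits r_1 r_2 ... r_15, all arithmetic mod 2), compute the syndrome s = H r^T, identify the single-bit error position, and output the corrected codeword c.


s = (1, 1, 0, 0)^T, error position = 12, corrected codeword c = 010001111000101

Compute s = H r^T mod 2 one row at a time:
  s_1 = 1 + 1 + 0 + 0 + 1 + 1 + 0 + 1 = 5 ≡ 1 (mod 2).
  s_2 = 0 + 0 + 1 + 1 + 1 + 1 + 0 + 1 = 5 ≡ 1 (mod 2).
  s_3 = 1 + 0 + 1 + 1 + 0 + 0 + 0 + 1 = 4 ≡ 0 (mod 2).
  s_4 = 0 + 0 + 0 + 1 + 1 + 0 + 1 + 1 = 4 ≡ 0 (mod 2).
s = (1, 1, 0, 0)^T — this equals column 12 of H (binary 1100), so error is at position 12.
Correct: flip bit 12 of r = 010001111001101 to get c = 010001111000101.


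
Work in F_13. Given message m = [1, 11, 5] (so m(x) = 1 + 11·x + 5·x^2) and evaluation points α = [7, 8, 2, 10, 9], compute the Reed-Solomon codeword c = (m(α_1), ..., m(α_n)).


c = [11, 6, 4, 0, 11]

Message polynomial: m(x) = 1 + 11·x + 5·x^2 (mod 13).
For each evaluation point α_i, compute m(α_i) mod 13:
  α_1 = 7: Horner steps 5 → 7 → 11, so m(7) = 11.
  α_2 = 8: Horner steps 5 → 12 → 6, so m(8) = 6.
  α_3 = 2: Horner steps 5 → 8 → 4, so m(2) = 4.
  α_4 = 10: Horner steps 5 → 9 → 0, so m(10) = 0.
  α_5 = 9: Horner steps 5 → 4 → 11, so m(9) = 11.
Codeword c = [11, 6, 4, 0, 11] ∈ F_13^5.


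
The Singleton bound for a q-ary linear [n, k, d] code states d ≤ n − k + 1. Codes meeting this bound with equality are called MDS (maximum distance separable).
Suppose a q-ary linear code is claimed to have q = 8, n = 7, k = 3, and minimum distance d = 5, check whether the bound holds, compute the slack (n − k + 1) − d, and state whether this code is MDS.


Singleton RHS = n − k + 1 = 5, slack = 0, bound satisfied, MDS.

Singleton bound: d ≤ n − k + 1.
Here n = 7, k = 3, so n − k + 1 = 5.
Given d = 5, check d ≤ 5: YES.
Slack = (n − k + 1) − d = 0.
The code is MDS (slack = 0).
Description: the claimed parameters are [7, 3, 5]_8; such a code would be MDS (meets Singleton bound).


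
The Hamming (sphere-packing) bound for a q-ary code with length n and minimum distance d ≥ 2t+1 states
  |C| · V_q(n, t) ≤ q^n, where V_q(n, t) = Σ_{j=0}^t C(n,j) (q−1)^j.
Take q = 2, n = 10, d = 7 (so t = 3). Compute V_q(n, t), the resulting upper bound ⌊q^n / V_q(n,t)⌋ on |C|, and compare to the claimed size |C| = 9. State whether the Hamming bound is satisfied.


V_q(n, t) = 176, q^n = 1024, Hamming bound = 5, |C| = 9 > bound (violated).

Step 1: Compute V_q(n, t) = Σ_{j=0}^3 C(n, j) (q−1)^j.
  j = 0: C(10,0)·(1)^0 = 1·1 = 1.
  j = 1: C(10,1)·(1)^1 = 10·1 = 10.
  j = 2: C(10,2)·(1)^2 = 45·1 = 45.
  j = 3: C(10,3)·(1)^3 = 120·1 = 120.
  V_q(n, t) = 1 + 10 + 45 + 120 = 176.
Step 2: q^n = 2^10 = 1024.
Step 3: Hamming bound ⌊q^n / V_q(n,t)⌋ = ⌊1024/176⌋ = 5.
Step 4: Compare |C| = 9 to 5: violated.
The claimed |C| lies above the Hamming bound, so no 2-ary code of length 10 with d ≥ 7 can have 9 codewords.


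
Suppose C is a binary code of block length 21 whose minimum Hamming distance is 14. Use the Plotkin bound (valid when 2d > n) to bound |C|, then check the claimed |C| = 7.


Plotkin bound M ≤ 4; given |C| = 7 > bound (violated).

Check applicability: 2d = 28, n = 21.
2d − n = 7 > 0, so Plotkin applies.
Compute d/(2d−n) = 14/7 ≈ 2.0000.
⌊d/(2d−n)⌋ = 2.
Plotkin bound: M ≤ 2·2 = 4.
Given |C| = 7, check: VIOLATED.
This |C| is above the Plotkin bound, so no binary code with n = 21, d = 14 and 7 codewords exists.


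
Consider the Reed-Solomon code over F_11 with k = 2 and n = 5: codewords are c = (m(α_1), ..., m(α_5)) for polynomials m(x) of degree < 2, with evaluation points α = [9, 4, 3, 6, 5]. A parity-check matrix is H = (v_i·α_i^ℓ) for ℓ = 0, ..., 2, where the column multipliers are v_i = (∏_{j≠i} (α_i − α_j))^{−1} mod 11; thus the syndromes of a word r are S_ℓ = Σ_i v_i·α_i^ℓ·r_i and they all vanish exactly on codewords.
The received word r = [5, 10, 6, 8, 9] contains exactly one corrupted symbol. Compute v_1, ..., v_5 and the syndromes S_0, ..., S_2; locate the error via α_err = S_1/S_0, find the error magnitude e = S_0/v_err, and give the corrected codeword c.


S = (2, 6, 7), error at position 3, error magnitude e = 6, c = [5, 10, 0, 8, 9].

Step 1: column multipliers v_i = (∏_{j≠i}(α_i − α_j))^{−1} mod 11.
  i = 1 (α = 9): (9−4)(9−3)(9−6)(9−5) = 5·6·3·4 = 360 ≡ 8, so v_1 = 8^{−1} = 7 (mod 11).
  i = 2 (α = 4): (4−9)(4−3)(4−6)(4−5) = (−5)·1·(−2)·(−1) = −10 ≡ 1, so v_2 = 1^{−1} = 1 (mod 11).
  i = 3 (α = 3): (3−9)(3−4)(3−6)(3−5) = (−6)·(−1)·(−3)·(−2) = 36 ≡ 3, so v_3 = 3^{−1} = 4 (mod 11).
  i = 4 (α = 6): (6−9)(6−4)(6−3)(6−5) = (−3)·2·3·1 = −18 ≡ 4, so v_4 = 4^{−1} = 3 (mod 11).
  i = 5 (α = 5): (5−9)(5−4)(5−3)(5−6) = (−4)·1·2·(−1) = 8 ≡ 8, so v_5 = 8^{−1} = 7 (mod 11).
  v = [7, 1, 4, 3, 7].
Step 2: syndromes of r = [5, 10, 6, 8, 9] (all sums mod 11).
  S_0 = Σ v_i r_i = 7·5 + 1·10 + 4·6 + 3·8 + 7·9 = 156 ≡ 2.
  S_1 = Σ v_i α_i r_i = 7·9·5 + 1·4·10 + 4·3·6 + 3·6·8 + 7·5·9 = 886 ≡ 6.
  α_i^2 mod 11 = [4, 5, 9, 3, 3].
  S_2 = Σ v_i α_i^2 r_i = 7·4·5 + 1·5·10 + 4·9·6 + 3·3·8 + 7·3·9 = 667 ≡ 7.
  S = (2, 6, 7) ≠ 0, so r is not a codeword (an error is present).
Step 3: locate the error. For a single error e at position i, S_ℓ = v_i·e·α_i^ℓ, so α_err = S_1/S_0.
  S_0^{−1} = 2^{−1} = 6 (mod 11), so α_err = 6·6 = 36 ≡ 3 = α_3. Error position i = 3.
  Consistency check: S_2/S_1 = 7·2 = 14 ≡ 3 = α_err ✓ (single-error assumption holds).
Step 4: error magnitude e = S_0/v_3 = S_0·∏_{j≠3}(α_3 − α_j) = 2·3 = 6 ≡ 6 (mod 11).
Step 5: correct position 3: c_3 = r_3 − e = 6 − 6 ≡ 0 (mod 11). Hence c = [5, 10, 0, 8, 9].
  Check: interpolating c through the α_i gives m(x) = 3 + 10·x (degree < 2) with m(α_i) = c_i for every i, so c is indeed a codeword.
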